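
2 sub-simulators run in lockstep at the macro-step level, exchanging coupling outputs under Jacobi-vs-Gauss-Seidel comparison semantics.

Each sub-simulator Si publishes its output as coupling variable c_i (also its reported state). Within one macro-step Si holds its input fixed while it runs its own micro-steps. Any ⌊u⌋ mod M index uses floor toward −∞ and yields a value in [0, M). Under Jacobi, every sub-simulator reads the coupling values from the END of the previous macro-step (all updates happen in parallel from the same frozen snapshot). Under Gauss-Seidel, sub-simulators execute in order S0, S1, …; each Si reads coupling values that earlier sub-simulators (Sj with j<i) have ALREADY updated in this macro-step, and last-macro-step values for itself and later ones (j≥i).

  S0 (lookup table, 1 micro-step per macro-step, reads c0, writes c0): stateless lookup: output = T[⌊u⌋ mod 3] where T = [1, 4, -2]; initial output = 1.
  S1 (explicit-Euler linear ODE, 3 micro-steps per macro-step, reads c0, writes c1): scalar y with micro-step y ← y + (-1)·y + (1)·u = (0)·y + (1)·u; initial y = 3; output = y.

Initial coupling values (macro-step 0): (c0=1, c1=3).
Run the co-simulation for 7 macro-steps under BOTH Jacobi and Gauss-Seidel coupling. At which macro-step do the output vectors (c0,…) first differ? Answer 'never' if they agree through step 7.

[Jacobi] macro 1: S0 reads c0=1 → after 1×micro: 4; S1 reads c0=1 → after 3×micro: 1 ⇒ (c0=4, c1=1)
[Jacobi] macro 2: S0 reads c0=4 → after 1×micro: 4; S1 reads c0=4 → after 3×micro: 4 ⇒ (c0=4, c1=4)
[Jacobi] macro 3: S0 reads c0=4 → after 1×micro: 4; S1 reads c0=4 → after 3×micro: 4 ⇒ (c0=4, c1=4)
[Jacobi] macro 4: S0 reads c0=4 → after 1×micro: 4; S1 reads c0=4 → after 3×micro: 4 ⇒ (c0=4, c1=4)
[Jacobi] macro 5: S0 reads c0=4 → after 1×micro: 4; S1 reads c0=4 → after 3×micro: 4 ⇒ (c0=4, c1=4)
[Jacobi] macro 6: S0 reads c0=4 → after 1×micro: 4; S1 reads c0=4 → after 3×micro: 4 ⇒ (c0=4, c1=4)
[Jacobi] macro 7: S0 reads c0=4 → after 1×micro: 4; S1 reads c0=4 → after 3×micro: 4 ⇒ (c0=4, c1=4)
[Gauss-Seidel] macro 1: S0 reads c0=1 → after 1×micro: 4; S1 reads c0=4 → after 3×micro: 4 ⇒ (c0=4, c1=4)
[Gauss-Seidel] macro 2: S0 reads c0=4 → after 1×micro: 4; S1 reads c0=4 → after 3×micro: 4 ⇒ (c0=4, c1=4)
[Gauss-Seidel] macro 3: S0 reads c0=4 → after 1×micro: 4; S1 reads c0=4 → after 3×micro: 4 ⇒ (c0=4, c1=4)
[Gauss-Seidel] macro 4: S0 reads c0=4 → after 1×micro: 4; S1 reads c0=4 → after 3×micro: 4 ⇒ (c0=4, c1=4)
[Gauss-Seidel] macro 5: S0 reads c0=4 → after 1×micro: 4; S1 reads c0=4 → after 3×micro: 4 ⇒ (c0=4, c1=4)
[Gauss-Seidel] macro 6: S0 reads c0=4 → after 1×micro: 4; S1 reads c0=4 → after 3×micro: 4 ⇒ (c0=4, c1=4)
[Gauss-Seidel] macro 7: S0 reads c0=4 → after 1×micro: 4; S1 reads c0=4 → after 3×micro: 4 ⇒ (c0=4, c1=4)

first divergence at macro-step: 1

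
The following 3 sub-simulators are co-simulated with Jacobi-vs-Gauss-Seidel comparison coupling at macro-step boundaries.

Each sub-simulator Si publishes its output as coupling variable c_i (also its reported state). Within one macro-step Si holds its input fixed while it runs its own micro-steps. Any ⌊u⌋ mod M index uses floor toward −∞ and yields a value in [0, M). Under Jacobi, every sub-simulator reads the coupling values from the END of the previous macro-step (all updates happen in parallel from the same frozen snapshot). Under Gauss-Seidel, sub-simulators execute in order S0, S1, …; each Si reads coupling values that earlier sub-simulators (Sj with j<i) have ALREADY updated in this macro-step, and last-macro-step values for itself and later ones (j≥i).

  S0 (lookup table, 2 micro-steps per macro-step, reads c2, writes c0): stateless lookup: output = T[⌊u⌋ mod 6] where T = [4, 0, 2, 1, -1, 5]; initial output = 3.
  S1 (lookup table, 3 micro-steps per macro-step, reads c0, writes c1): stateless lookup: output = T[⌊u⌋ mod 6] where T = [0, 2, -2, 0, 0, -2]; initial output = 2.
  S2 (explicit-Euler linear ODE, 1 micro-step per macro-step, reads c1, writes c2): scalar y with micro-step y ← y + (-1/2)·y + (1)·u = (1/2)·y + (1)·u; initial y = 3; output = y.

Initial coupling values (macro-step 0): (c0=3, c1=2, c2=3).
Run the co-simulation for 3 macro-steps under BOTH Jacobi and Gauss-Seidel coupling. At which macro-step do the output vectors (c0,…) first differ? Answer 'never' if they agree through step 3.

[Jacobi] macro 1: S0 reads c2=3 → after 2×micro: 1; S1 reads c0=3 → after 3×micro: 0; S2 reads c1=2 → after 1×micro: 7/2 ⇒ (c0=1, c1=0, c2=7/2)
[Jacobi] macro 2: S0 reads c2=7/2 → after 2×micro: 1; S1 reads c0=1 → after 3×micro: 2; S2 reads c1=0 → after 1×micro: 7/4 ⇒ (c0=1, c1=2, c2=7/4)
[Jacobi] macro 3: S0 reads c2=7/4 → after 2×micro: 0; S1 reads c0=1 → after 3×micro: 2; S2 reads c1=2 → after 1×micro: 23/8 ⇒ (c0=0, c1=2, c2=23/8)
[Gauss-Seidel] macro 1: S0 reads c2=3 → after 2×micro: 1; S1 reads c0=1 → after 3×micro: 2; S2 reads c1=2 → after 1×micro: 7/2 ⇒ (c0=1, c1=2, c2=7/2)
[Gauss-Seidel] macro 2: S0 reads c2=7/2 → after 2×micro: 1; S1 reads c0=1 → after 3×micro: 2; S2 reads c1=2 → after 1×micro: 15/4 ⇒ (c0=1, c1=2, c2=15/4)
[Gauss-Seidel] macro 3: S0 reads c2=15/4 → after 2×micro: 1; S1 reads c0=1 → after 3×micro: 2; S2 reads c1=2 → after 1×micro: 31/8 ⇒ (c0=1, c1=2, c2=31/8)

first divergence at macro-step: 1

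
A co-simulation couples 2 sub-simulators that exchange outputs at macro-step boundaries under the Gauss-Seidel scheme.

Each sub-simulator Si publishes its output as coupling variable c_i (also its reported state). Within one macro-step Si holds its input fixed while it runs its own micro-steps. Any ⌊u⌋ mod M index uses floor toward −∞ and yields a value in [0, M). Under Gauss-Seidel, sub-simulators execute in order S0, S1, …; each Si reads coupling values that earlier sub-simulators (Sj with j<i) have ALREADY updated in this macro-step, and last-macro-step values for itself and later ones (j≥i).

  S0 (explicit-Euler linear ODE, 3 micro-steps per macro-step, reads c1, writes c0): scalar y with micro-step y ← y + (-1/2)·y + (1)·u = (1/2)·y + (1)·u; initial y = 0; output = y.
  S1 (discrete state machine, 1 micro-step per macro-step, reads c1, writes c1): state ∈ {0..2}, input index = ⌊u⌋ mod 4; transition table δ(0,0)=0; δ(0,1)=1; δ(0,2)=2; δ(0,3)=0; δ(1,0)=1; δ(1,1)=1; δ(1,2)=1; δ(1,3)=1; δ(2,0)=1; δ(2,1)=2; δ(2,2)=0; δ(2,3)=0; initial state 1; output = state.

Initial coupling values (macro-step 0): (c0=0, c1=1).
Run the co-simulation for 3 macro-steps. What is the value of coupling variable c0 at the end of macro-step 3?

macro 1: S0 reads c1=1 → after 3×micro: 7/4; S1 reads c1=1 → after 1×micro: 1 ⇒ (c0=7/4, c1=1)
macro 2: S0 reads c1=1 → after 3×micro: 63/32; S1 reads c1=1 → after 1×micro: 1 ⇒ (c0=63/32, c1=1)
macro 3: S0 reads c1=1 → after 3×micro: 511/256; S1 reads c1=1 → after 1×micro: 1 ⇒ (c0=511/256, c1=1)

c0 at macro-step 3 = 511/256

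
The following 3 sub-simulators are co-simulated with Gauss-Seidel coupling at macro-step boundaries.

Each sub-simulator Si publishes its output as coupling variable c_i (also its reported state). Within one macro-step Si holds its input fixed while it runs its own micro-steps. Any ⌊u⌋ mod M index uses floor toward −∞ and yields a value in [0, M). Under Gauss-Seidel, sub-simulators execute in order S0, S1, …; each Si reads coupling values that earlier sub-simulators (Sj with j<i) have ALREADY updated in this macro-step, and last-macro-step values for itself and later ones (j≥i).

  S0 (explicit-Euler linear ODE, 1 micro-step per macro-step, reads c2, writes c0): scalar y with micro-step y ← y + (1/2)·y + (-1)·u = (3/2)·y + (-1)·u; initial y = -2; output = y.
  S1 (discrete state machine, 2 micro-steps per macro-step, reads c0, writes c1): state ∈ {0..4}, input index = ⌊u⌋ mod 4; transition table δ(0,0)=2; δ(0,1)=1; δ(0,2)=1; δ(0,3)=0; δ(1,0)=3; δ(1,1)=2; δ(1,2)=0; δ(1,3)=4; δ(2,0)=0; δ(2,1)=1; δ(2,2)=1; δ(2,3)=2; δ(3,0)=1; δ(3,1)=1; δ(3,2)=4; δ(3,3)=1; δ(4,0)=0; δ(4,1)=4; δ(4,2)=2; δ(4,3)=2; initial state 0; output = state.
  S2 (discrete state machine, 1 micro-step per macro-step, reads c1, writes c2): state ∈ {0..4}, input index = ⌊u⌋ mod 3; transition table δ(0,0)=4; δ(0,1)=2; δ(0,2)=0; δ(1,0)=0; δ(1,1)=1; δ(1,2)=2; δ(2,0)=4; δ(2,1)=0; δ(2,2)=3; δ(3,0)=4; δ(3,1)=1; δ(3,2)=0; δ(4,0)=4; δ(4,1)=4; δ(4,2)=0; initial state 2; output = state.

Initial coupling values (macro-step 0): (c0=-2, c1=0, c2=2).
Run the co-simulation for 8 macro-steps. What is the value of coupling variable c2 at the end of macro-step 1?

macro 1: S0 reads c2=2 → after 1×micro: -5; S1 reads c0=-5 → after 2×micro: 0; S2 reads c1=0 → after 1×micro: 4 ⇒ (c0=-5, c1=0, c2=4)
macro 2: S0 reads c2=4 → after 1×micro: -23/2; S1 reads c0=-23/2 → after 2×micro: 0; S2 reads c1=0 → after 1×micro: 4 ⇒ (c0=-23/2, c1=0, c2=4)
macro 3: S0 reads c2=4 → after 1×micro: -85/4; S1 reads c0=-85/4 → after 2×micro: 0; S2 reads c1=0 → after 1×micro: 4 ⇒ (c0=-85/4, c1=0, c2=4)
macro 4: S0 reads c2=4 → after 1×micro: -287/8; S1 reads c0=-287/8 → after 2×micro: 0; S2 reads c1=0 → after 1×micro: 4 ⇒ (c0=-287/8, c1=0, c2=4)
macro 5: S0 reads c2=4 → after 1×micro: -925/16; S1 reads c0=-925/16 → after 2×micro: 0; S2 reads c1=0 → after 1×micro: 4 ⇒ (c0=-925/16, c1=0, c2=4)
macro 6: S0 reads c2=4 → after 1×micro: -2903/32; S1 reads c0=-2903/32 → after 2×micro: 2; S2 reads c1=2 → after 1×micro: 0 ⇒ (c0=-2903/32, c1=2, c2=0)
macro 7: S0 reads c2=0 → after 1×micro: -8709/64; S1 reads c0=-8709/64 → after 2×micro: 2; S2 reads c1=2 → after 1×micro: 0 ⇒ (c0=-8709/64, c1=2, c2=0)
macro 8: S0 reads c2=0 → after 1×micro: -26127/128; S1 reads c0=-26127/128 → after 2×micro: 2; S2 reads c1=2 → after 1×micro: 0 ⇒ (c0=-26127/128, c1=2, c2=0)

c2 at macro-step 1 = 4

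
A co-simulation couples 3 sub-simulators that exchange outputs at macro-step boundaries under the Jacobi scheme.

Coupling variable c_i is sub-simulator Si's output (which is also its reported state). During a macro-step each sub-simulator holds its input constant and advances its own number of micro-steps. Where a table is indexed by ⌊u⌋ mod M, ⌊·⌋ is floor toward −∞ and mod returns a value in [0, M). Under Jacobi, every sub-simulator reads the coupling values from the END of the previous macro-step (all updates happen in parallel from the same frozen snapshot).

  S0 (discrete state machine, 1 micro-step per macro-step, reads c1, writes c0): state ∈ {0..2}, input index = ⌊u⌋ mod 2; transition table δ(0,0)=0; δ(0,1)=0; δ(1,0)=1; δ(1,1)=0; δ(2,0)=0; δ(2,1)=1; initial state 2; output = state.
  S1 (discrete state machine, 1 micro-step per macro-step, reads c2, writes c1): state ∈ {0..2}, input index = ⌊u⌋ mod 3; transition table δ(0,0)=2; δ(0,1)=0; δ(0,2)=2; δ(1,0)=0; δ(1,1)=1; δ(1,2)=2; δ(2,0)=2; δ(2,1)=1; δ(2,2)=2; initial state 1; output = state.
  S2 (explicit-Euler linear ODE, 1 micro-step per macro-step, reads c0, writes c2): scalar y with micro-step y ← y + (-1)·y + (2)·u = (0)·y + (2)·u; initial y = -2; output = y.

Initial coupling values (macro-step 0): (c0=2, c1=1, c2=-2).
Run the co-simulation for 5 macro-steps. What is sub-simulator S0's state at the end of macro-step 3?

S0 state at macro-step 3 = 0

macro 1: S0 reads c1=1 → after 1×micro: 1; S1 reads c2=-2 → after 1×micro: 1; S2 reads c0=2 → after 1×micro: 4 ⇒ (c0=1, c1=1, c2=4)
macro 2: S0 reads c1=1 → after 1×micro: 0; S1 reads c2=4 → after 1×micro: 1; S2 reads c0=1 → after 1×micro: 2 ⇒ (c0=0, c1=1, c2=2)
macro 3: S0 reads c1=1 → after 1×micro: 0; S1 reads c2=2 → after 1×micro: 2; S2 reads c0=0 → after 1×micro: 0 ⇒ (c0=0, c1=2, c2=0)
macro 4: S0 reads c1=2 → after 1×micro: 0; S1 reads c2=0 → after 1×micro: 2; S2 reads c0=0 → after 1×micro: 0 ⇒ (c0=0, c1=2, c2=0)
macro 5: S0 reads c1=2 → after 1×micro: 0; S1 reads c2=0 → after 1×micro: 2; S2 reads c0=0 → after 1×micro: 0 ⇒ (c0=0, c1=2, c2=0)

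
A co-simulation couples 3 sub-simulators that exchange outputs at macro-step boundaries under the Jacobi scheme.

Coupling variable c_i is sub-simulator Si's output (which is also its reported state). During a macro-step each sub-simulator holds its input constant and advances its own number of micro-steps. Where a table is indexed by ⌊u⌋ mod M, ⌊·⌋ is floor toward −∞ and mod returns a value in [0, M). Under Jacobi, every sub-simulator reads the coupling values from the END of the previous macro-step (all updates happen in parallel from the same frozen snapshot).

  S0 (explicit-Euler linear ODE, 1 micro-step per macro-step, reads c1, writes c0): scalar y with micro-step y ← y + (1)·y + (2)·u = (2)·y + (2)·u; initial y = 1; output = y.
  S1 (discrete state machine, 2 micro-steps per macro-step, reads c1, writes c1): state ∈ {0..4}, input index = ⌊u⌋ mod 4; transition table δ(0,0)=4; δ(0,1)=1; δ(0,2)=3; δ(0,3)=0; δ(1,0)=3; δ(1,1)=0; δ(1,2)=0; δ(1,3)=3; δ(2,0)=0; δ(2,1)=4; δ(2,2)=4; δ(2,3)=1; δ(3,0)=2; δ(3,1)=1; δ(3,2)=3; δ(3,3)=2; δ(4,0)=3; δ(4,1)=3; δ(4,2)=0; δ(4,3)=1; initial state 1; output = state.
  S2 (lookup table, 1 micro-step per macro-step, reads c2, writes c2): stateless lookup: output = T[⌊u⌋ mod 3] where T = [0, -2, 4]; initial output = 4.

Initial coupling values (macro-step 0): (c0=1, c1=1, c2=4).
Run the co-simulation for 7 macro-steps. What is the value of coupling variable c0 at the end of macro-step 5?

c0 at macro-step 5 = 94

macro 1: S0 reads c1=1 → after 1×micro: 4; S1 reads c1=1 → after 2×micro: 1; S2 reads c2=4 → after 1×micro: -2 ⇒ (c0=4, c1=1, c2=-2)
macro 2: S0 reads c1=1 → after 1×micro: 10; S1 reads c1=1 → after 2×micro: 1; S2 reads c2=-2 → after 1×micro: -2 ⇒ (c0=10, c1=1, c2=-2)
macro 3: S0 reads c1=1 → after 1×micro: 22; S1 reads c1=1 → after 2×micro: 1; S2 reads c2=-2 → after 1×micro: -2 ⇒ (c0=22, c1=1, c2=-2)
macro 4: S0 reads c1=1 → after 1×micro: 46; S1 reads c1=1 → after 2×micro: 1; S2 reads c2=-2 → after 1×micro: -2 ⇒ (c0=46, c1=1, c2=-2)
macro 5: S0 reads c1=1 → after 1×micro: 94; S1 reads c1=1 → after 2×micro: 1; S2 reads c2=-2 → after 1×micro: -2 ⇒ (c0=94, c1=1, c2=-2)
macro 6: S0 reads c1=1 → after 1×micro: 190; S1 reads c1=1 → after 2×micro: 1; S2 reads c2=-2 → after 1×micro: -2 ⇒ (c0=190, c1=1, c2=-2)
macro 7: S0 reads c1=1 → after 1×micro: 382; S1 reads c1=1 → after 2×micro: 1; S2 reads c2=-2 → after 1×micro: -2 ⇒ (c0=382, c1=1, c2=-2)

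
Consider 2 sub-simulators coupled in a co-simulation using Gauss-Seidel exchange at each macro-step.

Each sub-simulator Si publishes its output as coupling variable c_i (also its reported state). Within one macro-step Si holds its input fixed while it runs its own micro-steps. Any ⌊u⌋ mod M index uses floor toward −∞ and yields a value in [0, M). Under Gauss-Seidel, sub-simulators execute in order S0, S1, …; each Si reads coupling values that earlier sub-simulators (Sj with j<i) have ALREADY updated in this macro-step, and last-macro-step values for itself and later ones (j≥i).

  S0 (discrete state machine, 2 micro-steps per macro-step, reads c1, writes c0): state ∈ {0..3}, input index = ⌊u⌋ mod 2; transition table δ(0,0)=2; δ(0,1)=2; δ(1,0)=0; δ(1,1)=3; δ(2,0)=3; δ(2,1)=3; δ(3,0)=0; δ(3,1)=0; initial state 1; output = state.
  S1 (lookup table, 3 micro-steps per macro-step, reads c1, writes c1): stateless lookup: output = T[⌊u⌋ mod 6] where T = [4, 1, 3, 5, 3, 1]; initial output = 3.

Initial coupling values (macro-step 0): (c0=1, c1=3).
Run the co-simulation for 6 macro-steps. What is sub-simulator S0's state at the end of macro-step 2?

S0 state at macro-step 2 = 3

macro 1: S0 reads c1=3 → after 2×micro: 0; S1 reads c1=3 → after 3×micro: 5 ⇒ (c0=0, c1=5)
macro 2: S0 reads c1=5 → after 2×micro: 3; S1 reads c1=5 → after 3×micro: 1 ⇒ (c0=3, c1=1)
macro 3: S0 reads c1=1 → after 2×micro: 2; S1 reads c1=1 → after 3×micro: 1 ⇒ (c0=2, c1=1)
macro 4: S0 reads c1=1 → after 2×micro: 0; S1 reads c1=1 → after 3×micro: 1 ⇒ (c0=0, c1=1)
macro 5: S0 reads c1=1 → after 2×micro: 3; S1 reads c1=1 → after 3×micro: 1 ⇒ (c0=3, c1=1)
macro 6: S0 reads c1=1 → after 2×micro: 2; S1 reads c1=1 → after 3×micro: 1 ⇒ (c0=2, c1=1)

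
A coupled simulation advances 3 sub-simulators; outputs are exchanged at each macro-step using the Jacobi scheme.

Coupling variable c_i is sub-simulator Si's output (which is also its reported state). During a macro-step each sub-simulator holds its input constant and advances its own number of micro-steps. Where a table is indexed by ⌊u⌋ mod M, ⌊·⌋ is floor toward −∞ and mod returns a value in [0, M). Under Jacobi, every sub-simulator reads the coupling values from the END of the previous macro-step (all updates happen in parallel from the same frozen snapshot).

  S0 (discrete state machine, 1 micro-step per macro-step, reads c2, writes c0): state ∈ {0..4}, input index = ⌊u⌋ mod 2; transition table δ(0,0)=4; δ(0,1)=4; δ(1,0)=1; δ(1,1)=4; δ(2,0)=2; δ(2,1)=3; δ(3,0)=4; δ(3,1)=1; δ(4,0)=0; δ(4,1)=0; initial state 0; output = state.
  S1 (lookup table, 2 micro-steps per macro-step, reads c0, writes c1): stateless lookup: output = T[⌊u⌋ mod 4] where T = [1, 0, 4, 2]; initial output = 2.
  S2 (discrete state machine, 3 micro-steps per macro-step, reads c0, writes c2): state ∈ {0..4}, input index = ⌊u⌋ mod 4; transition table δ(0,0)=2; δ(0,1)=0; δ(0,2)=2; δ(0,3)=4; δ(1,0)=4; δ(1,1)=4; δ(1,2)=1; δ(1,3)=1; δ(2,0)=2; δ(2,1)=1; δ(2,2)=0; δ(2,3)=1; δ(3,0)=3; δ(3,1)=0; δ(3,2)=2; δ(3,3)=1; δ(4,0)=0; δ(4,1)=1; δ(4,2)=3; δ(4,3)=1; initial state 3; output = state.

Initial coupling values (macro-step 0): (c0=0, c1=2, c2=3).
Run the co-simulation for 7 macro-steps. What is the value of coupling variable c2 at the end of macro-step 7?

c2 at macro-step 7 = 3

macro 1: S0 reads c2=3 → after 1×micro: 4; S1 reads c0=0 → after 2×micro: 1; S2 reads c0=0 → after 3×micro: 3 ⇒ (c0=4, c1=1, c2=3)
macro 2: S0 reads c2=3 → after 1×micro: 0; S1 reads c0=4 → after 2×micro: 1; S2 reads c0=4 → after 3×micro: 3 ⇒ (c0=0, c1=1, c2=3)
macro 3: S0 reads c2=3 → after 1×micro: 4; S1 reads c0=0 → after 2×micro: 1; S2 reads c0=0 → after 3×micro: 3 ⇒ (c0=4, c1=1, c2=3)
macro 4: S0 reads c2=3 → after 1×micro: 0; S1 reads c0=4 → after 2×micro: 1; S2 reads c0=4 → after 3×micro: 3 ⇒ (c0=0, c1=1, c2=3)
macro 5: S0 reads c2=3 → after 1×micro: 4; S1 reads c0=0 → after 2×micro: 1; S2 reads c0=0 → after 3×micro: 3 ⇒ (c0=4, c1=1, c2=3)
macro 6: S0 reads c2=3 → after 1×micro: 0; S1 reads c0=4 → after 2×micro: 1; S2 reads c0=4 → after 3×micro: 3 ⇒ (c0=0, c1=1, c2=3)
macro 7: S0 reads c2=3 → after 1×micro: 4; S1 reads c0=0 → after 2×micro: 1; S2 reads c0=0 → after 3×micro: 3 ⇒ (c0=4, c1=1, c2=3)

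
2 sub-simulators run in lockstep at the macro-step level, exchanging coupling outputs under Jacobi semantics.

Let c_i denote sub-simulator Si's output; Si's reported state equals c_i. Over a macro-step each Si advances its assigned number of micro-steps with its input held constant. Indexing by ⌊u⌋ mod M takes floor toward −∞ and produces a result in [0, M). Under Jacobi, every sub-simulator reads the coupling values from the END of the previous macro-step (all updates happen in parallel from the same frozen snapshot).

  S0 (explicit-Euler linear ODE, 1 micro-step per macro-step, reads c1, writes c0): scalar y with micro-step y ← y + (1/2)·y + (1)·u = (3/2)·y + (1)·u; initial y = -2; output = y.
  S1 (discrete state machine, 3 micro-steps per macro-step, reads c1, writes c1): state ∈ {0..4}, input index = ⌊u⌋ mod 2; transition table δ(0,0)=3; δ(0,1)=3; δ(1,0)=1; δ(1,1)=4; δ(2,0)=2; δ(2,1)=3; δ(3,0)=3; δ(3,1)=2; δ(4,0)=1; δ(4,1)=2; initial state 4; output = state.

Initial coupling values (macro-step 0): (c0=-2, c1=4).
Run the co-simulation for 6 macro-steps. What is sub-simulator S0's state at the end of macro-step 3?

macro 1: S0 reads c1=4 → after 1×micro: 1; S1 reads c1=4 → after 3×micro: 1 ⇒ (c0=1, c1=1)
macro 2: S0 reads c1=1 → after 1×micro: 5/2; S1 reads c1=1 → after 3×micro: 3 ⇒ (c0=5/2, c1=3)
macro 3: S0 reads c1=3 → after 1×micro: 27/4; S1 reads c1=3 → after 3×micro: 2 ⇒ (c0=27/4, c1=2)
macro 4: S0 reads c1=2 → after 1×micro: 97/8; S1 reads c1=2 → after 3×micro: 2 ⇒ (c0=97/8, c1=2)
macro 5: S0 reads c1=2 → after 1×micro: 323/16; S1 reads c1=2 → after 3×micro: 2 ⇒ (c0=323/16, c1=2)
macro 6: S0 reads c1=2 → after 1×micro: 1033/32; S1 reads c1=2 → after 3×micro: 2 ⇒ (c0=1033/32, c1=2)

S0 state at macro-step 3 = 27/4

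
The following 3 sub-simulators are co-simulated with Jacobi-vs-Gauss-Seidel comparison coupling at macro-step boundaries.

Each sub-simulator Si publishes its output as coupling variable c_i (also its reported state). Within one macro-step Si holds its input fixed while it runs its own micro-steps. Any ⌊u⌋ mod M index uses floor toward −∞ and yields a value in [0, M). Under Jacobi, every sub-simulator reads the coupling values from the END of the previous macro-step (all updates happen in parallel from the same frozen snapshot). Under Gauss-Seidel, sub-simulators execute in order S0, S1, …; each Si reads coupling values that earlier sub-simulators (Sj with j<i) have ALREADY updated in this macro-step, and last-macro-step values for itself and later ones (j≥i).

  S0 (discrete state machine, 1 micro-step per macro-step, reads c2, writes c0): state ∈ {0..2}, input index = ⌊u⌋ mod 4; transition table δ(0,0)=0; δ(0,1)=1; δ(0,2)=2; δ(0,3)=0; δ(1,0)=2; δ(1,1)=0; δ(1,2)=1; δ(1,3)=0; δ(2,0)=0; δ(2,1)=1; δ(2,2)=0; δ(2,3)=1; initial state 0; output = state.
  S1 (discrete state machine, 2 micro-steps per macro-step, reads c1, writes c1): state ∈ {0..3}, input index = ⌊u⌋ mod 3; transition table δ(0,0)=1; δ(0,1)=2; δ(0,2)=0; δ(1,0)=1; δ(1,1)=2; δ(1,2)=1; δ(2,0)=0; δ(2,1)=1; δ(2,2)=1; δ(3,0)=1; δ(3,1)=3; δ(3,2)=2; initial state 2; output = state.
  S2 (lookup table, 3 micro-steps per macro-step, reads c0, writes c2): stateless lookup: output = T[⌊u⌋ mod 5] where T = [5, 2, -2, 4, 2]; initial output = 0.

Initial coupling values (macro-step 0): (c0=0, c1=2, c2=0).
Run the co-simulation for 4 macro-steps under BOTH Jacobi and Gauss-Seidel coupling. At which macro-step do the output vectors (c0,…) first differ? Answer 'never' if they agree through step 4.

first divergence at macro-step: 2

[Jacobi] macro 1: S0 reads c2=0 → after 1×micro: 0; S1 reads c1=2 → after 2×micro: 1; S2 reads c0=0 → after 3×micro: 5 ⇒ (c0=0, c1=1, c2=5)
[Jacobi] macro 2: S0 reads c2=5 → after 1×micro: 1; S1 reads c1=1 → after 2×micro: 1; S2 reads c0=0 → after 3×micro: 5 ⇒ (c0=1, c1=1, c2=5)
[Jacobi] macro 3: S0 reads c2=5 → after 1×micro: 0; S1 reads c1=1 → after 2×micro: 1; S2 reads c0=1 → after 3×micro: 2 ⇒ (c0=0, c1=1, c2=2)
[Jacobi] macro 4: S0 reads c2=2 → after 1×micro: 2; S1 reads c1=1 → after 2×micro: 1; S2 reads c0=0 → after 3×micro: 5 ⇒ (c0=2, c1=1, c2=5)
[Gauss-Seidel] macro 1: S0 reads c2=0 → after 1×micro: 0; S1 reads c1=2 → after 2×micro: 1; S2 reads c0=0 → after 3×micro: 5 ⇒ (c0=0, c1=1, c2=5)
[Gauss-Seidel] macro 2: S0 reads c2=5 → after 1×micro: 1; S1 reads c1=1 → after 2×micro: 1; S2 reads c0=1 → after 3×micro: 2 ⇒ (c0=1, c1=1, c2=2)
[Gauss-Seidel] macro 3: S0 reads c2=2 → after 1×micro: 1; S1 reads c1=1 → after 2×micro: 1; S2 reads c0=1 → after 3×micro: 2 ⇒ (c0=1, c1=1, c2=2)
[Gauss-Seidel] macro 4: S0 reads c2=2 → after 1×micro: 1; S1 reads c1=1 → after 2×micro: 1; S2 reads c0=1 → after 3×micro: 2 ⇒ (c0=1, c1=1, c2=2)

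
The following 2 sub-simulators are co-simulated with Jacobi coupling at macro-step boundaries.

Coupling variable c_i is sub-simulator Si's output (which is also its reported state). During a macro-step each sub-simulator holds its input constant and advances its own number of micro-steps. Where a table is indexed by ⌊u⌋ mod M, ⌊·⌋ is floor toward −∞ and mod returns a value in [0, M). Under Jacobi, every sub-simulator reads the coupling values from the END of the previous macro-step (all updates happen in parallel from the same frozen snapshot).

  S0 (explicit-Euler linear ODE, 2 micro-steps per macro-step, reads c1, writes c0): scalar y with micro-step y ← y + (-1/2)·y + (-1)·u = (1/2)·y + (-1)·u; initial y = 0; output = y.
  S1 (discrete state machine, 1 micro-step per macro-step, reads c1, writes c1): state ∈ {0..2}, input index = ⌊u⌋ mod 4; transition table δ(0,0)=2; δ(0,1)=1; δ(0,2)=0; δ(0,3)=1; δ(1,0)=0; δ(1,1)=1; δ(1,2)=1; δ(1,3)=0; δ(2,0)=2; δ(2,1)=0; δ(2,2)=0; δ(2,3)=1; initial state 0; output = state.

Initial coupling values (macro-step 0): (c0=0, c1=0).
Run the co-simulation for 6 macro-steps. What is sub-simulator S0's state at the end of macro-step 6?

S0 state at macro-step 6 = -819/256

macro 1: S0 reads c1=0 → after 2×micro: 0; S1 reads c1=0 → after 1×micro: 2 ⇒ (c0=0, c1=2)
macro 2: S0 reads c1=2 → after 2×micro: -3; S1 reads c1=2 → after 1×micro: 0 ⇒ (c0=-3, c1=0)
macro 3: S0 reads c1=0 → after 2×micro: -3/4; S1 reads c1=0 → after 1×micro: 2 ⇒ (c0=-3/4, c1=2)
macro 4: S0 reads c1=2 → after 2×micro: -51/16; S1 reads c1=2 → after 1×micro: 0 ⇒ (c0=-51/16, c1=0)
macro 5: S0 reads c1=0 → after 2×micro: -51/64; S1 reads c1=0 → after 1×micro: 2 ⇒ (c0=-51/64, c1=2)
macro 6: S0 reads c1=2 → after 2×micro: -819/256; S1 reads c1=2 → after 1×micro: 0 ⇒ (c0=-819/256, c1=0)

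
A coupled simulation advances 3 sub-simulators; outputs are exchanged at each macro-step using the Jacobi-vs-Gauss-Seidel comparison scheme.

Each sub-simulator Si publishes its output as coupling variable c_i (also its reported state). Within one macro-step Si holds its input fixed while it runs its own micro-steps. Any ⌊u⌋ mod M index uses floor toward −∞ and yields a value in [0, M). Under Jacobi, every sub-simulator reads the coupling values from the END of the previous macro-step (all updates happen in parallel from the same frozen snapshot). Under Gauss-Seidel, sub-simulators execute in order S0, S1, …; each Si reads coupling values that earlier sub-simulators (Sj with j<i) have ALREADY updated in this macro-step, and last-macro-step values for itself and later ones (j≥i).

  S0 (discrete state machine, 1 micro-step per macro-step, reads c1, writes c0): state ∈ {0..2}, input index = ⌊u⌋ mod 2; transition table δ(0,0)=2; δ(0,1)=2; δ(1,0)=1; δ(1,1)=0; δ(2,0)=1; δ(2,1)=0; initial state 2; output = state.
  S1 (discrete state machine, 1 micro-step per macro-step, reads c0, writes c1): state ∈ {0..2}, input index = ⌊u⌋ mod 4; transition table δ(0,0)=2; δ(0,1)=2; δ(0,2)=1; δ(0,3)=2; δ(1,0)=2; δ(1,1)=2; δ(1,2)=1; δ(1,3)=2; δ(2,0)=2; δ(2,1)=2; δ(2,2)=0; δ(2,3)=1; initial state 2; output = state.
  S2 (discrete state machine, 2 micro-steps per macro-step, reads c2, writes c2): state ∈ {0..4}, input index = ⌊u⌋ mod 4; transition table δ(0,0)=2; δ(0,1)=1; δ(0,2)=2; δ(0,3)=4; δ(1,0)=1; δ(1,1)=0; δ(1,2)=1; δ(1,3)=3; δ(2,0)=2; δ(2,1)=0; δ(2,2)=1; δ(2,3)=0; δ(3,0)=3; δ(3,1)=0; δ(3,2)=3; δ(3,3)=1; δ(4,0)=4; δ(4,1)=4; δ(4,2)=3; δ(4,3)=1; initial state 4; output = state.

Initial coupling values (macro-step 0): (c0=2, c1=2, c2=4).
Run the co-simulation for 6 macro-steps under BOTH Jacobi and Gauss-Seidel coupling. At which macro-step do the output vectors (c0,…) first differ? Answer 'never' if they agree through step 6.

first divergence at macro-step: 1

[Jacobi] macro 1: S0 reads c1=2 → after 1×micro: 1; S1 reads c0=2 → after 1×micro: 0; S2 reads c2=4 → after 2×micro: 4 ⇒ (c0=1, c1=0, c2=4)
[Jacobi] macro 2: S0 reads c1=0 → after 1×micro: 1; S1 reads c0=1 → after 1×micro: 2; S2 reads c2=4 → after 2×micro: 4 ⇒ (c0=1, c1=2, c2=4)
[Jacobi] macro 3: S0 reads c1=2 → after 1×micro: 1; S1 reads c0=1 → after 1×micro: 2; S2 reads c2=4 → after 2×micro: 4 ⇒ (c0=1, c1=2, c2=4)
[Jacobi] macro 4: S0 reads c1=2 → after 1×micro: 1; S1 reads c0=1 → after 1×micro: 2; S2 reads c2=4 → after 2×micro: 4 ⇒ (c0=1, c1=2, c2=4)
[Jacobi] macro 5: S0 reads c1=2 → after 1×micro: 1; S1 reads c0=1 → after 1×micro: 2; S2 reads c2=4 → after 2×micro: 4 ⇒ (c0=1, c1=2, c2=4)
[Jacobi] macro 6: S0 reads c1=2 → after 1×micro: 1; S1 reads c0=1 → after 1×micro: 2; S2 reads c2=4 → after 2×micro: 4 ⇒ (c0=1, c1=2, c2=4)
[Gauss-Seidel] macro 1: S0 reads c1=2 → after 1×micro: 1; S1 reads c0=1 → after 1×micro: 2; S2 reads c2=4 → after 2×micro: 4 ⇒ (c0=1, c1=2, c2=4)
[Gauss-Seidel] macro 2: S0 reads c1=2 → after 1×micro: 1; S1 reads c0=1 → after 1×micro: 2; S2 reads c2=4 → after 2×micro: 4 ⇒ (c0=1, c1=2, c2=4)
[Gauss-Seidel] macro 3: S0 reads c1=2 → after 1×micro: 1; S1 reads c0=1 → after 1×micro: 2; S2 reads c2=4 → after 2×micro: 4 ⇒ (c0=1, c1=2, c2=4)
[Gauss-Seidel] macro 4: S0 reads c1=2 → after 1×micro: 1; S1 reads c0=1 → after 1×micro: 2; S2 reads c2=4 → after 2×micro: 4 ⇒ (c0=1, c1=2, c2=4)
[Gauss-Seidel] macro 5: S0 reads c1=2 → after 1×micro: 1; S1 reads c0=1 → after 1×micro: 2; S2 reads c2=4 → after 2×micro: 4 ⇒ (c0=1, c1=2, c2=4)
[Gauss-Seidel] macro 6: S0 reads c1=2 → after 1×micro: 1; S1 reads c0=1 → after 1×micro: 2; S2 reads c2=4 → after 2×micro: 4 ⇒ (c0=1, c1=2, c2=4)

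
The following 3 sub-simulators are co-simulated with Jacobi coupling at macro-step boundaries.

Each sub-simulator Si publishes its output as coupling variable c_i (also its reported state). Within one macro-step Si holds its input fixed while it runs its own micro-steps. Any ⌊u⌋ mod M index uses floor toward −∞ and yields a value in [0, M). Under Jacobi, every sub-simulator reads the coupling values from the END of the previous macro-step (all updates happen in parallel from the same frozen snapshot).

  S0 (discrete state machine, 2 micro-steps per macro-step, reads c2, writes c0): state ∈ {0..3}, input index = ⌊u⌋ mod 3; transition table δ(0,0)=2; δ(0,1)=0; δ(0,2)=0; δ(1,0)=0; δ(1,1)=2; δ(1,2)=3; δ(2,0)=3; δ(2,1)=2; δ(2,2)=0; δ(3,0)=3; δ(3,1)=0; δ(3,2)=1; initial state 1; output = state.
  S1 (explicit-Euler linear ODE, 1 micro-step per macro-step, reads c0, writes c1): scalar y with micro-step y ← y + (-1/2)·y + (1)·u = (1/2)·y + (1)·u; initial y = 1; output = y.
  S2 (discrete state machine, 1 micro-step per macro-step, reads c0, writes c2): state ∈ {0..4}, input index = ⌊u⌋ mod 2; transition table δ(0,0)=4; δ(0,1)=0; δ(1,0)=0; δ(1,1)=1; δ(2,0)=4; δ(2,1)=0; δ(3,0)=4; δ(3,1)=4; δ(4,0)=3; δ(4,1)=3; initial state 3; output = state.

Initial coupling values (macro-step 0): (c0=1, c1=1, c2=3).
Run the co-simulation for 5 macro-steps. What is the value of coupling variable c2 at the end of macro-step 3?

macro 1: S0 reads c2=3 → after 2×micro: 2; S1 reads c0=1 → after 1×micro: 3/2; S2 reads c0=1 → after 1×micro: 4 ⇒ (c0=2, c1=3/2, c2=4)
macro 2: S0 reads c2=4 → after 2×micro: 2; S1 reads c0=2 → after 1×micro: 11/4; S2 reads c0=2 → after 1×micro: 3 ⇒ (c0=2, c1=11/4, c2=3)
macro 3: S0 reads c2=3 → after 2×micro: 3; S1 reads c0=2 → after 1×micro: 27/8; S2 reads c0=2 → after 1×micro: 4 ⇒ (c0=3, c1=27/8, c2=4)
macro 4: S0 reads c2=4 → after 2×micro: 0; S1 reads c0=3 → after 1×micro: 75/16; S2 reads c0=3 → after 1×micro: 3 ⇒ (c0=0, c1=75/16, c2=3)
macro 5: S0 reads c2=3 → after 2×micro: 3; S1 reads c0=0 → after 1×micro: 75/32; S2 reads c0=0 → after 1×micro: 4 ⇒ (c0=3, c1=75/32, c2=4)

c2 at macro-step 3 = 4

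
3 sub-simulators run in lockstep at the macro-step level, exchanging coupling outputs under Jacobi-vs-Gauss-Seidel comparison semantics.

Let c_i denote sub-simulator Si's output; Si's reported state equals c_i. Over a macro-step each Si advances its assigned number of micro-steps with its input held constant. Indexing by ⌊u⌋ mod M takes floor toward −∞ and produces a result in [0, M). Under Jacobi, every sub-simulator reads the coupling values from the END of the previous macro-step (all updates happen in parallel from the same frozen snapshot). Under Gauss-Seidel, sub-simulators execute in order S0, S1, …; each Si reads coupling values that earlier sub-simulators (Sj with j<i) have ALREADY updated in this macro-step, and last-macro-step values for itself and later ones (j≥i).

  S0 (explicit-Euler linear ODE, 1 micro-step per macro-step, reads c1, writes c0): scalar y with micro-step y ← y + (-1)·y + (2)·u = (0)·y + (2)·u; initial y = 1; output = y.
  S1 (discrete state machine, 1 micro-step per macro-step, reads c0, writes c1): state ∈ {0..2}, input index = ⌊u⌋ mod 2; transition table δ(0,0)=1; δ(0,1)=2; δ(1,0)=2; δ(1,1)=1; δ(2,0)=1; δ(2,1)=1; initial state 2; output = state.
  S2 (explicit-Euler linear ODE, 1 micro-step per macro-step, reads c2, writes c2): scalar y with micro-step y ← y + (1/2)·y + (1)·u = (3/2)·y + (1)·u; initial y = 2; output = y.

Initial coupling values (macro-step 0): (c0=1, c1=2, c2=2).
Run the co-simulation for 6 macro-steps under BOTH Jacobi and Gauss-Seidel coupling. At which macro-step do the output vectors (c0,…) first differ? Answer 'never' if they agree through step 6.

[Jacobi] macro 1: S0 reads c1=2 → after 1×micro: 4; S1 reads c0=1 → after 1×micro: 1; S2 reads c2=2 → after 1×micro: 5 ⇒ (c0=4, c1=1, c2=5)
[Jacobi] macro 2: S0 reads c1=1 → after 1×micro: 2; S1 reads c0=4 → after 1×micro: 2; S2 reads c2=5 → after 1×micro: 25/2 ⇒ (c0=2, c1=2, c2=25/2)
[Jacobi] macro 3: S0 reads c1=2 → after 1×micro: 4; S1 reads c0=2 → after 1×micro: 1; S2 reads c2=25/2 → after 1×micro: 125/4 ⇒ (c0=4, c1=1, c2=125/4)
[Jacobi] macro 4: S0 reads c1=1 → after 1×micro: 2; S1 reads c0=4 → after 1×micro: 2; S2 reads c2=125/4 → after 1×micro: 625/8 ⇒ (c0=2, c1=2, c2=625/8)
[Jacobi] macro 5: S0 reads c1=2 → after 1×micro: 4; S1 reads c0=2 → after 1×micro: 1; S2 reads c2=625/8 → after 1×micro: 3125/16 ⇒ (c0=4, c1=1, c2=3125/16)
[Jacobi] macro 6: S0 reads c1=1 → after 1×micro: 2; S1 reads c0=4 → after 1×micro: 2; S2 reads c2=3125/16 → after 1×micro: 15625/32 ⇒ (c0=2, c1=2, c2=15625/32)
[Gauss-Seidel] macro 1: S0 reads c1=2 → after 1×micro: 4; S1 reads c0=4 → after 1×micro: 1; S2 reads c2=2 → after 1×micro: 5 ⇒ (c0=4, c1=1, c2=5)
[Gauss-Seidel] macro 2: S0 reads c1=1 → after 1×micro: 2; S1 reads c0=2 → after 1×micro: 2; S2 reads c2=5 → after 1×micro: 25/2 ⇒ (c0=2, c1=2, c2=25/2)
[Gauss-Seidel] macro 3: S0 reads c1=2 → after 1×micro: 4; S1 reads c0=4 → after 1×micro: 1; S2 reads c2=25/2 → after 1×micro: 125/4 ⇒ (c0=4, c1=1, c2=125/4)
[Gauss-Seidel] macro 4: S0 reads c1=1 → after 1×micro: 2; S1 reads c0=2 → after 1×micro: 2; S2 reads c2=125/4 → after 1×micro: 625/8 ⇒ (c0=2, c1=2, c2=625/8)
[Gauss-Seidel] macro 5: S0 reads c1=2 → after 1×micro: 4; S1 reads c0=4 → after 1×micro: 1; S2 reads c2=625/8 → after 1×micro: 3125/16 ⇒ (c0=4, c1=1, c2=3125/16)
[Gauss-Seidel] macro 6: S0 reads c1=1 → after 1×micro: 2; S1 reads c0=2 → after 1×micro: 2; S2 reads c2=3125/16 → after 1×micro: 15625/32 ⇒ (c0=2, c1=2, c2=15625/32)

first divergence at macro-step: never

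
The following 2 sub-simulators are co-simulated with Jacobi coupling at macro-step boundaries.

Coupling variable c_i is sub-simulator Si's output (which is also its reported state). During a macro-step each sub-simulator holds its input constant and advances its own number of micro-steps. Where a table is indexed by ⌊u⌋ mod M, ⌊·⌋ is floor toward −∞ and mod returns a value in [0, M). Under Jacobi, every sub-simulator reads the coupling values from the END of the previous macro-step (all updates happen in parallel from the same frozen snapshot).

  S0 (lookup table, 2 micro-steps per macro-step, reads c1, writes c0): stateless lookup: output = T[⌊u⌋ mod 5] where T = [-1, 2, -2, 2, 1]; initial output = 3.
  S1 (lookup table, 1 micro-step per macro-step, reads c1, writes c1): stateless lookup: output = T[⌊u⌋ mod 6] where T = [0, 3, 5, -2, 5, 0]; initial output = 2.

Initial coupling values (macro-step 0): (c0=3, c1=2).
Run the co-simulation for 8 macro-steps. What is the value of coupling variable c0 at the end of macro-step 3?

macro 1: S0 reads c1=2 → after 2×micro: -2; S1 reads c1=2 → after 1×micro: 5 ⇒ (c0=-2, c1=5)
macro 2: S0 reads c1=5 → after 2×micro: -1; S1 reads c1=5 → after 1×micro: 0 ⇒ (c0=-1, c1=0)
macro 3: S0 reads c1=0 → after 2×micro: -1; S1 reads c1=0 → after 1×micro: 0 ⇒ (c0=-1, c1=0)
macro 4: S0 reads c1=0 → after 2×micro: -1; S1 reads c1=0 → after 1×micro: 0 ⇒ (c0=-1, c1=0)
macro 5: S0 reads c1=0 → after 2×micro: -1; S1 reads c1=0 → after 1×micro: 0 ⇒ (c0=-1, c1=0)
macro 6: S0 reads c1=0 → after 2×micro: -1; S1 reads c1=0 → after 1×micro: 0 ⇒ (c0=-1, c1=0)
macro 7: S0 reads c1=0 → after 2×micro: -1; S1 reads c1=0 → after 1×micro: 0 ⇒ (c0=-1, c1=0)
macro 8: S0 reads c1=0 → after 2×micro: -1; S1 reads c1=0 → after 1×micro: 0 ⇒ (c0=-1, c1=0)

c0 at macro-step 3 = -1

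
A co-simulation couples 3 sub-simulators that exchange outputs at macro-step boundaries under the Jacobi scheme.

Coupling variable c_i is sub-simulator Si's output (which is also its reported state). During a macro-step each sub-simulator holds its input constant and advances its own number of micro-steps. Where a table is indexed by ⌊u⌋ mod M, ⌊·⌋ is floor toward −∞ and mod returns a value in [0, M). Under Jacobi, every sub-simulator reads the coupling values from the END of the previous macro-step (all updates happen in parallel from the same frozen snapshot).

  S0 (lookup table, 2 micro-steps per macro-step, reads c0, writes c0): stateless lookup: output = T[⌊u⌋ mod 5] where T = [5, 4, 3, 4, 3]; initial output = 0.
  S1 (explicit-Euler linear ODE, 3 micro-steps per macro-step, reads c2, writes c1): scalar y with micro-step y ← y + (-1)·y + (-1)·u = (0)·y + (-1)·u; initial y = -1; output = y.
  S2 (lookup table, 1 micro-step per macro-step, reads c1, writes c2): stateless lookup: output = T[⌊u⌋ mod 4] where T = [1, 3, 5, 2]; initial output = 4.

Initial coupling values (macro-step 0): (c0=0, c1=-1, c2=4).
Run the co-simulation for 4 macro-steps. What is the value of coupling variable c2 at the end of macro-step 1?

c2 at macro-step 1 = 2

macro 1: S0 reads c0=0 → after 2×micro: 5; S1 reads c2=4 → after 3×micro: -4; S2 reads c1=-1 → after 1×micro: 2 ⇒ (c0=5, c1=-4, c2=2)
macro 2: S0 reads c0=5 → after 2×micro: 5; S1 reads c2=2 → after 3×micro: -2; S2 reads c1=-4 → after 1×micro: 1 ⇒ (c0=5, c1=-2, c2=1)
macro 3: S0 reads c0=5 → after 2×micro: 5; S1 reads c2=1 → after 3×micro: -1; S2 reads c1=-2 → after 1×micro: 5 ⇒ (c0=5, c1=-1, c2=5)
macro 4: S0 reads c0=5 → after 2×micro: 5; S1 reads c2=5 → after 3×micro: -5; S2 reads c1=-1 → after 1×micro: 2 ⇒ (c0=5, c1=-5, c2=2)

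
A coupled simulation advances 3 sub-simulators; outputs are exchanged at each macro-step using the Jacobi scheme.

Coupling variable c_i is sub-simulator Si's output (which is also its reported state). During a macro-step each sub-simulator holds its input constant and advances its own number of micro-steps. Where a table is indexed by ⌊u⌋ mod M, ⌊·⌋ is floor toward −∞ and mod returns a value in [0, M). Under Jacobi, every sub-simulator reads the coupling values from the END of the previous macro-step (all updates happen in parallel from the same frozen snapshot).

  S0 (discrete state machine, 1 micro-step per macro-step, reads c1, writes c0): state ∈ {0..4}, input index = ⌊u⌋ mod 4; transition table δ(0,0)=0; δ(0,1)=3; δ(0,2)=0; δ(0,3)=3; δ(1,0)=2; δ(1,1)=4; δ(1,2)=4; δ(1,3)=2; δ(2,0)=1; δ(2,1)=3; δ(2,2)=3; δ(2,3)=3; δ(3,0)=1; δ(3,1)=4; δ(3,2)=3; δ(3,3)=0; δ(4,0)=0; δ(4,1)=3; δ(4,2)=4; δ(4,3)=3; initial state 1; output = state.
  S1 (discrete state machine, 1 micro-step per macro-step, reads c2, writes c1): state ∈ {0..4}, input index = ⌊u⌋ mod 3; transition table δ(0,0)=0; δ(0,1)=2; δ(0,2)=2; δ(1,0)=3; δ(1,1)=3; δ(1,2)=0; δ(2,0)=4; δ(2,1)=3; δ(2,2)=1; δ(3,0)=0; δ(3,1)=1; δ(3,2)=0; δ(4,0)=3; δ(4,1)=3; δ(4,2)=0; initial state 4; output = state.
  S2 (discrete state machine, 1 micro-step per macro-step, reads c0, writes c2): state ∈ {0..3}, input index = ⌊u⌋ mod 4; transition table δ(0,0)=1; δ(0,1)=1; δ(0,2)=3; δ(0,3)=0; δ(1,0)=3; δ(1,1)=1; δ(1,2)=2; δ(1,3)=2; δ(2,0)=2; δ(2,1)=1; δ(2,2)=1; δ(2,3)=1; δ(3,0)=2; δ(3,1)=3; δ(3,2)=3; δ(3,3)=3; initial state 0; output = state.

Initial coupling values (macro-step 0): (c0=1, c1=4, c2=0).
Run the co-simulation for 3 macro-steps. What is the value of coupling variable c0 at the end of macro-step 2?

c0 at macro-step 2 = 3

macro 1: S0 reads c1=4 → after 1×micro: 2; S1 reads c2=0 → after 1×micro: 3; S2 reads c0=1 → after 1×micro: 1 ⇒ (c0=2, c1=3, c2=1)
macro 2: S0 reads c1=3 → after 1×micro: 3; S1 reads c2=1 → after 1×micro: 1; S2 reads c0=2 → after 1×micro: 2 ⇒ (c0=3, c1=1, c2=2)
macro 3: S0 reads c1=1 → after 1×micro: 4; S1 reads c2=2 → after 1×micro: 0; S2 reads c0=3 → after 1×micro: 1 ⇒ (c0=4, c1=0, c2=1)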